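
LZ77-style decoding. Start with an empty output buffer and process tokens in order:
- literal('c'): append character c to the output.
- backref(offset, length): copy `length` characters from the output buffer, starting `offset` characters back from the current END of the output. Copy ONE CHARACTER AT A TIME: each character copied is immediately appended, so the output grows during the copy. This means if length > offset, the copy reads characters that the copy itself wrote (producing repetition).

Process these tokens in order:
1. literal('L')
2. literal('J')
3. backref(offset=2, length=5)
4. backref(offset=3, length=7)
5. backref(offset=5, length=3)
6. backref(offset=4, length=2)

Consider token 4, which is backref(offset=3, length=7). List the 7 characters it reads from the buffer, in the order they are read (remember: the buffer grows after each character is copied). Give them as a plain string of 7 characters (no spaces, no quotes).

Answer: LJLLJLL

Derivation:
Token 1: literal('L'). Output: "L"
Token 2: literal('J'). Output: "LJ"
Token 3: backref(off=2, len=5) (overlapping!). Copied 'LJLJL' from pos 0. Output: "LJLJLJL"
Token 4: backref(off=3, len=7). Buffer before: "LJLJLJL" (len 7)
  byte 1: read out[4]='L', append. Buffer now: "LJLJLJLL"
  byte 2: read out[5]='J', append. Buffer now: "LJLJLJLLJ"
  byte 3: read out[6]='L', append. Buffer now: "LJLJLJLLJL"
  byte 4: read out[7]='L', append. Buffer now: "LJLJLJLLJLL"
  byte 5: read out[8]='J', append. Buffer now: "LJLJLJLLJLLJ"
  byte 6: read out[9]='L', append. Buffer now: "LJLJLJLLJLLJL"
  byte 7: read out[10]='L', append. Buffer now: "LJLJLJLLJLLJLL"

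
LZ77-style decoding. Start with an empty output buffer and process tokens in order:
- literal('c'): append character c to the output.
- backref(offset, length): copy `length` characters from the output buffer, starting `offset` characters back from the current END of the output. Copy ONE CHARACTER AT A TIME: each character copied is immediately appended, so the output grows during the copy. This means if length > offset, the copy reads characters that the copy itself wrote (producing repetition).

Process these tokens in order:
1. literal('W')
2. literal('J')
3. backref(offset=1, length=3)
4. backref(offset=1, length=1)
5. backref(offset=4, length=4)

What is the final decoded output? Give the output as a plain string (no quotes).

Token 1: literal('W'). Output: "W"
Token 2: literal('J'). Output: "WJ"
Token 3: backref(off=1, len=3) (overlapping!). Copied 'JJJ' from pos 1. Output: "WJJJJ"
Token 4: backref(off=1, len=1). Copied 'J' from pos 4. Output: "WJJJJJ"
Token 5: backref(off=4, len=4). Copied 'JJJJ' from pos 2. Output: "WJJJJJJJJJ"

Answer: WJJJJJJJJJ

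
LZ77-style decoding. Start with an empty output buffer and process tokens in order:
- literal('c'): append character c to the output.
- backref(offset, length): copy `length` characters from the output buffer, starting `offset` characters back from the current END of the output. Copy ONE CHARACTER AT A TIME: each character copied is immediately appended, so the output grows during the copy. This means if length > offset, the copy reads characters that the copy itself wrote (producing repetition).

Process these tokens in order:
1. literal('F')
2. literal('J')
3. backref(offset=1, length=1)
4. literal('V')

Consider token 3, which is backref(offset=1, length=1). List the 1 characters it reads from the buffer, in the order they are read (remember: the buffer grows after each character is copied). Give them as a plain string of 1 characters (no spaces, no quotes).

Token 1: literal('F'). Output: "F"
Token 2: literal('J'). Output: "FJ"
Token 3: backref(off=1, len=1). Buffer before: "FJ" (len 2)
  byte 1: read out[1]='J', append. Buffer now: "FJJ"

Answer: J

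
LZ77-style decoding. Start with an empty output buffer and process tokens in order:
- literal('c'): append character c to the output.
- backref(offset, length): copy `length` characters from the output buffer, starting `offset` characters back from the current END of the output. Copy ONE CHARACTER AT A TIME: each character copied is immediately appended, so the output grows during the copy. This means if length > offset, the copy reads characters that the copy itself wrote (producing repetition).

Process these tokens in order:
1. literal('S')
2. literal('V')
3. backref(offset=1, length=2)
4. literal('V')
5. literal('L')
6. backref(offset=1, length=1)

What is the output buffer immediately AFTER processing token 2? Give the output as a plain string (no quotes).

Token 1: literal('S'). Output: "S"
Token 2: literal('V'). Output: "SV"

Answer: SV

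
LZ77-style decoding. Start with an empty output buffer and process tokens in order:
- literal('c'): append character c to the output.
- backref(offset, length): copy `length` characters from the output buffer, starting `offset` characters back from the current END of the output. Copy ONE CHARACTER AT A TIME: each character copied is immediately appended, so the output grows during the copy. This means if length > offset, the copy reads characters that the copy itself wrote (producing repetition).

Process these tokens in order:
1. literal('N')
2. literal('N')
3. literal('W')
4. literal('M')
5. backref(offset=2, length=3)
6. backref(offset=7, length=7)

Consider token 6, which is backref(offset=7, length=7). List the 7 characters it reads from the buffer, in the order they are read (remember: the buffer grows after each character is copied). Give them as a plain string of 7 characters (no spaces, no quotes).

Answer: NNWMWMW

Derivation:
Token 1: literal('N'). Output: "N"
Token 2: literal('N'). Output: "NN"
Token 3: literal('W'). Output: "NNW"
Token 4: literal('M'). Output: "NNWM"
Token 5: backref(off=2, len=3) (overlapping!). Copied 'WMW' from pos 2. Output: "NNWMWMW"
Token 6: backref(off=7, len=7). Buffer before: "NNWMWMW" (len 7)
  byte 1: read out[0]='N', append. Buffer now: "NNWMWMWN"
  byte 2: read out[1]='N', append. Buffer now: "NNWMWMWNN"
  byte 3: read out[2]='W', append. Buffer now: "NNWMWMWNNW"
  byte 4: read out[3]='M', append. Buffer now: "NNWMWMWNNWM"
  byte 5: read out[4]='W', append. Buffer now: "NNWMWMWNNWMW"
  byte 6: read out[5]='M', append. Buffer now: "NNWMWMWNNWMWM"
  byte 7: read out[6]='W', append. Buffer now: "NNWMWMWNNWMWMW"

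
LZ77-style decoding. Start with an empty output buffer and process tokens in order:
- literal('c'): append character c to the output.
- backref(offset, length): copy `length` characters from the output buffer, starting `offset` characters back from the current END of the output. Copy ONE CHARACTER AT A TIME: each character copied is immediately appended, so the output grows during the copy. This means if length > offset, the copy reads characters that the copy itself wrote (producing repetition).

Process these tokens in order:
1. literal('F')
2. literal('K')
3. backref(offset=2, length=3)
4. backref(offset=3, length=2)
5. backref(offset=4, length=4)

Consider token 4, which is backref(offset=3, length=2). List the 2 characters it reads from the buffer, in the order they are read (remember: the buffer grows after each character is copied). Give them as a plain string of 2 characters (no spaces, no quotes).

Answer: FK

Derivation:
Token 1: literal('F'). Output: "F"
Token 2: literal('K'). Output: "FK"
Token 3: backref(off=2, len=3) (overlapping!). Copied 'FKF' from pos 0. Output: "FKFKF"
Token 4: backref(off=3, len=2). Buffer before: "FKFKF" (len 5)
  byte 1: read out[2]='F', append. Buffer now: "FKFKFF"
  byte 2: read out[3]='K', append. Buffer now: "FKFKFFK"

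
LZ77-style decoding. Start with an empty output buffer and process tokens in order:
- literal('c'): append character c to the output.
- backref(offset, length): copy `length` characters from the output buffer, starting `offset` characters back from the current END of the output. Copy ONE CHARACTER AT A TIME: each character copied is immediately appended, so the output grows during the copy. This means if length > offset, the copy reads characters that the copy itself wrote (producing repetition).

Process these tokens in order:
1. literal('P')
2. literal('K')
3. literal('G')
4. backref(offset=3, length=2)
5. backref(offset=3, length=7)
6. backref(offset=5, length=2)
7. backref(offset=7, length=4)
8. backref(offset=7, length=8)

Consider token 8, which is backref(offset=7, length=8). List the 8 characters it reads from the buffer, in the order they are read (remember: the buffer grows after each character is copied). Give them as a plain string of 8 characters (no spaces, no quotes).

Answer: GKGKGPKG

Derivation:
Token 1: literal('P'). Output: "P"
Token 2: literal('K'). Output: "PK"
Token 3: literal('G'). Output: "PKG"
Token 4: backref(off=3, len=2). Copied 'PK' from pos 0. Output: "PKGPK"
Token 5: backref(off=3, len=7) (overlapping!). Copied 'GPKGPKG' from pos 2. Output: "PKGPKGPKGPKG"
Token 6: backref(off=5, len=2). Copied 'KG' from pos 7. Output: "PKGPKGPKGPKGKG"
Token 7: backref(off=7, len=4). Copied 'KGPK' from pos 7. Output: "PKGPKGPKGPKGKGKGPK"
Token 8: backref(off=7, len=8). Buffer before: "PKGPKGPKGPKGKGKGPK" (len 18)
  byte 1: read out[11]='G', append. Buffer now: "PKGPKGPKGPKGKGKGPKG"
  byte 2: read out[12]='K', append. Buffer now: "PKGPKGPKGPKGKGKGPKGK"
  byte 3: read out[13]='G', append. Buffer now: "PKGPKGPKGPKGKGKGPKGKG"
  byte 4: read out[14]='K', append. Buffer now: "PKGPKGPKGPKGKGKGPKGKGK"
  byte 5: read out[15]='G', append. Buffer now: "PKGPKGPKGPKGKGKGPKGKGKG"
  byte 6: read out[16]='P', append. Buffer now: "PKGPKGPKGPKGKGKGPKGKGKGP"
  byte 7: read out[17]='K', append. Buffer now: "PKGPKGPKGPKGKGKGPKGKGKGPK"
  byte 8: read out[18]='G', append. Buffer now: "PKGPKGPKGPKGKGKGPKGKGKGPKG"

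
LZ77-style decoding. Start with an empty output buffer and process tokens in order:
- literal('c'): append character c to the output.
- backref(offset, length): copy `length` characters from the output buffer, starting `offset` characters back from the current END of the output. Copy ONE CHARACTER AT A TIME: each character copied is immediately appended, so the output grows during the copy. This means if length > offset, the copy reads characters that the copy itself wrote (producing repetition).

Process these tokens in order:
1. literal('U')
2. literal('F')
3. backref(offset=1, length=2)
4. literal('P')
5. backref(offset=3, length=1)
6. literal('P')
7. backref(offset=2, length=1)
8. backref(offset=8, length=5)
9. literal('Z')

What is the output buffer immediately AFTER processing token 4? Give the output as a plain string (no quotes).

Token 1: literal('U'). Output: "U"
Token 2: literal('F'). Output: "UF"
Token 3: backref(off=1, len=2) (overlapping!). Copied 'FF' from pos 1. Output: "UFFF"
Token 4: literal('P'). Output: "UFFFP"

Answer: UFFFP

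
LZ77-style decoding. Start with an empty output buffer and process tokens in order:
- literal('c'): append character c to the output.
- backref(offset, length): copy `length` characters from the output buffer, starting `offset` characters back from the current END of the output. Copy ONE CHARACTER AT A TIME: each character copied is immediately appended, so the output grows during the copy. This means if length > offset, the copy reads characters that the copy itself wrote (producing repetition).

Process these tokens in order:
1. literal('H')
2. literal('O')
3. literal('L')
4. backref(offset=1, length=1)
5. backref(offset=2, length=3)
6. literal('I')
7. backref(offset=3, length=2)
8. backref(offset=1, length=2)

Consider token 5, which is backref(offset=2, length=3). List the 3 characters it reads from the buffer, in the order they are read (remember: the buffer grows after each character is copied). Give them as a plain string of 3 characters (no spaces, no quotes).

Token 1: literal('H'). Output: "H"
Token 2: literal('O'). Output: "HO"
Token 3: literal('L'). Output: "HOL"
Token 4: backref(off=1, len=1). Copied 'L' from pos 2. Output: "HOLL"
Token 5: backref(off=2, len=3). Buffer before: "HOLL" (len 4)
  byte 1: read out[2]='L', append. Buffer now: "HOLLL"
  byte 2: read out[3]='L', append. Buffer now: "HOLLLL"
  byte 3: read out[4]='L', append. Buffer now: "HOLLLLL"

Answer: LLL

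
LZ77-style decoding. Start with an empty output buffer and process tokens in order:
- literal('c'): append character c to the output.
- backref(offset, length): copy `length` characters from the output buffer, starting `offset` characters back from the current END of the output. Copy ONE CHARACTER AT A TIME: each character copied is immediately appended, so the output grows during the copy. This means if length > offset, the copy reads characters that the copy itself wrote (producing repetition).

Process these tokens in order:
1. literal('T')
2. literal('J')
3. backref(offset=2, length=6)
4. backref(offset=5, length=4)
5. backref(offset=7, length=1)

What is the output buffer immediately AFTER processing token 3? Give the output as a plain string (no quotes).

Answer: TJTJTJTJ

Derivation:
Token 1: literal('T'). Output: "T"
Token 2: literal('J'). Output: "TJ"
Token 3: backref(off=2, len=6) (overlapping!). Copied 'TJTJTJ' from pos 0. Output: "TJTJTJTJ"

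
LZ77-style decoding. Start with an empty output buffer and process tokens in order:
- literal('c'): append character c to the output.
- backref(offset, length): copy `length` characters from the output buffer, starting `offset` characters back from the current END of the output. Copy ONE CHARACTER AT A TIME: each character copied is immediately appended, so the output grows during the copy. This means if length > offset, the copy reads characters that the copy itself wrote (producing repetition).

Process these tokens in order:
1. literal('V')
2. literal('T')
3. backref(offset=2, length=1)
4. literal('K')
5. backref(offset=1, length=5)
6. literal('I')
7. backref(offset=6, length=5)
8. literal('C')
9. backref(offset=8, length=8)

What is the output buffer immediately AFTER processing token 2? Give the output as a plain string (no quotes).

Token 1: literal('V'). Output: "V"
Token 2: literal('T'). Output: "VT"

Answer: VT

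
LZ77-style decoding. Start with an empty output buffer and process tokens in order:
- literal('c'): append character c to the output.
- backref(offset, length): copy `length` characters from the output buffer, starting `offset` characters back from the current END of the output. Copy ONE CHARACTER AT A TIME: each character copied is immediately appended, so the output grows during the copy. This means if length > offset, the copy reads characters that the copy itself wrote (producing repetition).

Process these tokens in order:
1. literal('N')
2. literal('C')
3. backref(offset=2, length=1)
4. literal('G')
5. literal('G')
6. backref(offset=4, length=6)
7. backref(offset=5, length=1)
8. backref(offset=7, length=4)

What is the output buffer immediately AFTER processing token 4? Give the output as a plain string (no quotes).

Answer: NCNG

Derivation:
Token 1: literal('N'). Output: "N"
Token 2: literal('C'). Output: "NC"
Token 3: backref(off=2, len=1). Copied 'N' from pos 0. Output: "NCN"
Token 4: literal('G'). Output: "NCNG"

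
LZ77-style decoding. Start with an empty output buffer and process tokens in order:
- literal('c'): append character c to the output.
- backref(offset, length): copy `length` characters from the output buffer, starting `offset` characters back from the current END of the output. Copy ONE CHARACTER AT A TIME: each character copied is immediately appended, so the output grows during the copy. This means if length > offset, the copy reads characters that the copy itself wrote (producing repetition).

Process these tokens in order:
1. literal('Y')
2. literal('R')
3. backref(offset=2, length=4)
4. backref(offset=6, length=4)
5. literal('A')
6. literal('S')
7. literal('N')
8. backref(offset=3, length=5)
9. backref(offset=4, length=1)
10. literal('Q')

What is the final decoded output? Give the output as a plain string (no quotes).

Answer: YRYRYRYRYRASNASNASSQ

Derivation:
Token 1: literal('Y'). Output: "Y"
Token 2: literal('R'). Output: "YR"
Token 3: backref(off=2, len=4) (overlapping!). Copied 'YRYR' from pos 0. Output: "YRYRYR"
Token 4: backref(off=6, len=4). Copied 'YRYR' from pos 0. Output: "YRYRYRYRYR"
Token 5: literal('A'). Output: "YRYRYRYRYRA"
Token 6: literal('S'). Output: "YRYRYRYRYRAS"
Token 7: literal('N'). Output: "YRYRYRYRYRASN"
Token 8: backref(off=3, len=5) (overlapping!). Copied 'ASNAS' from pos 10. Output: "YRYRYRYRYRASNASNAS"
Token 9: backref(off=4, len=1). Copied 'S' from pos 14. Output: "YRYRYRYRYRASNASNASS"
Token 10: literal('Q'). Output: "YRYRYRYRYRASNASNASSQ"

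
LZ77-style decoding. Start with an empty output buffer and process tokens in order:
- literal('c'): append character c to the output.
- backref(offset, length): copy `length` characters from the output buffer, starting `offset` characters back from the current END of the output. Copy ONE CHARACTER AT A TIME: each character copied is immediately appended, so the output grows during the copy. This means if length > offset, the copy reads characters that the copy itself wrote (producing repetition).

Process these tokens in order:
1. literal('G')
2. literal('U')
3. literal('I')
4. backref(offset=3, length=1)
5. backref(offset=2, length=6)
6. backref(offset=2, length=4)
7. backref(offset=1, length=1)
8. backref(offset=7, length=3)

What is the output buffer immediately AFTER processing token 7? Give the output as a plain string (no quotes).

Token 1: literal('G'). Output: "G"
Token 2: literal('U'). Output: "GU"
Token 3: literal('I'). Output: "GUI"
Token 4: backref(off=3, len=1). Copied 'G' from pos 0. Output: "GUIG"
Token 5: backref(off=2, len=6) (overlapping!). Copied 'IGIGIG' from pos 2. Output: "GUIGIGIGIG"
Token 6: backref(off=2, len=4) (overlapping!). Copied 'IGIG' from pos 8. Output: "GUIGIGIGIGIGIG"
Token 7: backref(off=1, len=1). Copied 'G' from pos 13. Output: "GUIGIGIGIGIGIGG"

Answer: GUIGIGIGIGIGIGG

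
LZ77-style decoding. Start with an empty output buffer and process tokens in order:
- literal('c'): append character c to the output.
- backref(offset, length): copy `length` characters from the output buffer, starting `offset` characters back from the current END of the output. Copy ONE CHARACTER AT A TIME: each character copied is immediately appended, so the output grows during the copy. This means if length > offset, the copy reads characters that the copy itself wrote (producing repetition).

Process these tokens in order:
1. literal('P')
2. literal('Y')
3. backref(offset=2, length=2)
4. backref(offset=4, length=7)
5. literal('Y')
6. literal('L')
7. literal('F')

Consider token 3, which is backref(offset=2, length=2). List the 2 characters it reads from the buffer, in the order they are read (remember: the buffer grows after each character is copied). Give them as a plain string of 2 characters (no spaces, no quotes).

Answer: PY

Derivation:
Token 1: literal('P'). Output: "P"
Token 2: literal('Y'). Output: "PY"
Token 3: backref(off=2, len=2). Buffer before: "PY" (len 2)
  byte 1: read out[0]='P', append. Buffer now: "PYP"
  byte 2: read out[1]='Y', append. Buffer now: "PYPY"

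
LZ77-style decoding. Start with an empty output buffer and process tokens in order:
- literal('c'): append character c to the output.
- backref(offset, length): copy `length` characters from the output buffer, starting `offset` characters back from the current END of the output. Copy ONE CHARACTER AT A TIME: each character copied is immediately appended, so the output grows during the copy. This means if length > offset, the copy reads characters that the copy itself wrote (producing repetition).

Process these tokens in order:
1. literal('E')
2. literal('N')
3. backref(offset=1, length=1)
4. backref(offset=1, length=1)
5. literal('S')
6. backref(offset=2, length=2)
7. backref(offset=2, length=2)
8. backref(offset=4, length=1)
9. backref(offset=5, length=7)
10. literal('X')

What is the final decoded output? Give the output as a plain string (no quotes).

Token 1: literal('E'). Output: "E"
Token 2: literal('N'). Output: "EN"
Token 3: backref(off=1, len=1). Copied 'N' from pos 1. Output: "ENN"
Token 4: backref(off=1, len=1). Copied 'N' from pos 2. Output: "ENNN"
Token 5: literal('S'). Output: "ENNNS"
Token 6: backref(off=2, len=2). Copied 'NS' from pos 3. Output: "ENNNSNS"
Token 7: backref(off=2, len=2). Copied 'NS' from pos 5. Output: "ENNNSNSNS"
Token 8: backref(off=4, len=1). Copied 'N' from pos 5. Output: "ENNNSNSNSN"
Token 9: backref(off=5, len=7) (overlapping!). Copied 'NSNSNNS' from pos 5. Output: "ENNNSNSNSNNSNSNNS"
Token 10: literal('X'). Output: "ENNNSNSNSNNSNSNNSX"

Answer: ENNNSNSNSNNSNSNNSX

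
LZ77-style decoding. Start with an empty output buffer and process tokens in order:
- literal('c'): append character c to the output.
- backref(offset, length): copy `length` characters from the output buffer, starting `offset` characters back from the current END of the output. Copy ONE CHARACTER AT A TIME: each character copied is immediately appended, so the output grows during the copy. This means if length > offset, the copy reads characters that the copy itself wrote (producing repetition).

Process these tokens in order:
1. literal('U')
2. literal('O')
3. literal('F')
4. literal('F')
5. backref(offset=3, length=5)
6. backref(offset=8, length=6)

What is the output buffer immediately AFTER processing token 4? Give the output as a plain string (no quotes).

Answer: UOFF

Derivation:
Token 1: literal('U'). Output: "U"
Token 2: literal('O'). Output: "UO"
Token 3: literal('F'). Output: "UOF"
Token 4: literal('F'). Output: "UOFF"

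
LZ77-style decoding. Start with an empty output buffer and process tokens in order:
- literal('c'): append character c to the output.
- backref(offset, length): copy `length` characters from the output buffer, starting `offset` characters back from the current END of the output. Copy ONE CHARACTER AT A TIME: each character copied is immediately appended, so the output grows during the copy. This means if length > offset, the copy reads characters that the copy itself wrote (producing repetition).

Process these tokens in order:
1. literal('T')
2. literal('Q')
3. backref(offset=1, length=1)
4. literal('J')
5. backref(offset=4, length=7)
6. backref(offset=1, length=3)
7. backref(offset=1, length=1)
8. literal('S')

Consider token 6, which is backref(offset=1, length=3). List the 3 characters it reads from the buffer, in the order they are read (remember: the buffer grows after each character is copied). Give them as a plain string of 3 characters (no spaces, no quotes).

Answer: QQQ

Derivation:
Token 1: literal('T'). Output: "T"
Token 2: literal('Q'). Output: "TQ"
Token 3: backref(off=1, len=1). Copied 'Q' from pos 1. Output: "TQQ"
Token 4: literal('J'). Output: "TQQJ"
Token 5: backref(off=4, len=7) (overlapping!). Copied 'TQQJTQQ' from pos 0. Output: "TQQJTQQJTQQ"
Token 6: backref(off=1, len=3). Buffer before: "TQQJTQQJTQQ" (len 11)
  byte 1: read out[10]='Q', append. Buffer now: "TQQJTQQJTQQQ"
  byte 2: read out[11]='Q', append. Buffer now: "TQQJTQQJTQQQQ"
  byte 3: read out[12]='Q', append. Buffer now: "TQQJTQQJTQQQQQ"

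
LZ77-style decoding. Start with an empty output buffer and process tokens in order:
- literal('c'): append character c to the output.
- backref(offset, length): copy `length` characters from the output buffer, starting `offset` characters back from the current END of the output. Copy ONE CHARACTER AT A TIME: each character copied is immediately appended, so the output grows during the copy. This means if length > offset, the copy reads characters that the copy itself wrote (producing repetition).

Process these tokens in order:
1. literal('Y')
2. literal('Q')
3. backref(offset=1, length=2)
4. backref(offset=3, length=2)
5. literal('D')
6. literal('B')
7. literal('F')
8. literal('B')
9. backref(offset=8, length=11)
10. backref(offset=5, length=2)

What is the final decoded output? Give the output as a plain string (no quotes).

Token 1: literal('Y'). Output: "Y"
Token 2: literal('Q'). Output: "YQ"
Token 3: backref(off=1, len=2) (overlapping!). Copied 'QQ' from pos 1. Output: "YQQQ"
Token 4: backref(off=3, len=2). Copied 'QQ' from pos 1. Output: "YQQQQQ"
Token 5: literal('D'). Output: "YQQQQQD"
Token 6: literal('B'). Output: "YQQQQQDB"
Token 7: literal('F'). Output: "YQQQQQDBF"
Token 8: literal('B'). Output: "YQQQQQDBFB"
Token 9: backref(off=8, len=11) (overlapping!). Copied 'QQQQDBFBQQQ' from pos 2. Output: "YQQQQQDBFBQQQQDBFBQQQ"
Token 10: backref(off=5, len=2). Copied 'FB' from pos 16. Output: "YQQQQQDBFBQQQQDBFBQQQFB"

Answer: YQQQQQDBFBQQQQDBFBQQQFB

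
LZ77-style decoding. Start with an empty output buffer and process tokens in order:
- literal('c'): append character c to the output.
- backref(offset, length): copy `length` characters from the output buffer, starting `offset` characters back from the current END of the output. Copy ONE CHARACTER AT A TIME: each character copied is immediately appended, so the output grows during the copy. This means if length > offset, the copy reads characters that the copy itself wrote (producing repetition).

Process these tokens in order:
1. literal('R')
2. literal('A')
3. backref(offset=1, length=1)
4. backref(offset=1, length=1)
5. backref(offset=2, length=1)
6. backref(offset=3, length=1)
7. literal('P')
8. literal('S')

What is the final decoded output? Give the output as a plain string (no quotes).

Answer: RAAAAAPS

Derivation:
Token 1: literal('R'). Output: "R"
Token 2: literal('A'). Output: "RA"
Token 3: backref(off=1, len=1). Copied 'A' from pos 1. Output: "RAA"
Token 4: backref(off=1, len=1). Copied 'A' from pos 2. Output: "RAAA"
Token 5: backref(off=2, len=1). Copied 'A' from pos 2. Output: "RAAAA"
Token 6: backref(off=3, len=1). Copied 'A' from pos 2. Output: "RAAAAA"
Token 7: literal('P'). Output: "RAAAAAP"
Token 8: literal('S'). Output: "RAAAAAPS"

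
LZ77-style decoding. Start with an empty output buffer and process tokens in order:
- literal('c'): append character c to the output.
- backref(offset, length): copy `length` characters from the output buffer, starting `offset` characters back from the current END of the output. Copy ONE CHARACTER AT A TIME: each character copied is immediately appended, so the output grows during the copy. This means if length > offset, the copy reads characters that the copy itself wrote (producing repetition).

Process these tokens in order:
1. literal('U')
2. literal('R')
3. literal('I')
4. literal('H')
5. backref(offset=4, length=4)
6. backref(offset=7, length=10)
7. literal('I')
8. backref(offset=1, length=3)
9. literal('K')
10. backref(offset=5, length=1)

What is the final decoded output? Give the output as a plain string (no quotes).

Answer: URIHURIHRIHURIHRIHIIIIKI

Derivation:
Token 1: literal('U'). Output: "U"
Token 2: literal('R'). Output: "UR"
Token 3: literal('I'). Output: "URI"
Token 4: literal('H'). Output: "URIH"
Token 5: backref(off=4, len=4). Copied 'URIH' from pos 0. Output: "URIHURIH"
Token 6: backref(off=7, len=10) (overlapping!). Copied 'RIHURIHRIH' from pos 1. Output: "URIHURIHRIHURIHRIH"
Token 7: literal('I'). Output: "URIHURIHRIHURIHRIHI"
Token 8: backref(off=1, len=3) (overlapping!). Copied 'III' from pos 18. Output: "URIHURIHRIHURIHRIHIIII"
Token 9: literal('K'). Output: "URIHURIHRIHURIHRIHIIIIK"
Token 10: backref(off=5, len=1). Copied 'I' from pos 18. Output: "URIHURIHRIHURIHRIHIIIIKI"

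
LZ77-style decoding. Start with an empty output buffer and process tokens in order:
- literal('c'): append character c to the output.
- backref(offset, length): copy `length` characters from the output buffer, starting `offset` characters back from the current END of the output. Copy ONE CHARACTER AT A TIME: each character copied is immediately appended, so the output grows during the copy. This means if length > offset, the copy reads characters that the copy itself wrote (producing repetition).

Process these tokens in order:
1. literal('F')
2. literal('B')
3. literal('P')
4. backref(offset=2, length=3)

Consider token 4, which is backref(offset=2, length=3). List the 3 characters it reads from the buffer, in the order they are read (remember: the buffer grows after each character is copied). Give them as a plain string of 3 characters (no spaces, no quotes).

Token 1: literal('F'). Output: "F"
Token 2: literal('B'). Output: "FB"
Token 3: literal('P'). Output: "FBP"
Token 4: backref(off=2, len=3). Buffer before: "FBP" (len 3)
  byte 1: read out[1]='B', append. Buffer now: "FBPB"
  byte 2: read out[2]='P', append. Buffer now: "FBPBP"
  byte 3: read out[3]='B', append. Buffer now: "FBPBPB"

Answer: BPB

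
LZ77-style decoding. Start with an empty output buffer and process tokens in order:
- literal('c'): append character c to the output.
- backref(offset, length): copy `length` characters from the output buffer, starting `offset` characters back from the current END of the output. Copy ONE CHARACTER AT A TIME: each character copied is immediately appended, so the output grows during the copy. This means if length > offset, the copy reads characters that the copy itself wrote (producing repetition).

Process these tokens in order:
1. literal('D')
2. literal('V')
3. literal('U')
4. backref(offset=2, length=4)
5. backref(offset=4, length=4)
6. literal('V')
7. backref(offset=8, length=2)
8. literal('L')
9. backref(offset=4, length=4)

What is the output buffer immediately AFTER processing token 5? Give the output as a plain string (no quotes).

Answer: DVUVUVUVUVU

Derivation:
Token 1: literal('D'). Output: "D"
Token 2: literal('V'). Output: "DV"
Token 3: literal('U'). Output: "DVU"
Token 4: backref(off=2, len=4) (overlapping!). Copied 'VUVU' from pos 1. Output: "DVUVUVU"
Token 5: backref(off=4, len=4). Copied 'VUVU' from pos 3. Output: "DVUVUVUVUVU"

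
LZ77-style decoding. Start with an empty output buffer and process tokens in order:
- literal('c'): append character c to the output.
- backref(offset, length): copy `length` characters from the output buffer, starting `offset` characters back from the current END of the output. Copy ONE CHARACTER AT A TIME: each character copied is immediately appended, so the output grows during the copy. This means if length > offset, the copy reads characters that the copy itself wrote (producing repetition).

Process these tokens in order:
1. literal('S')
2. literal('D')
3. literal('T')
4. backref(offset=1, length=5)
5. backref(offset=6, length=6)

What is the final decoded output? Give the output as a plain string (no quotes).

Answer: SDTTTTTTTTTTTT

Derivation:
Token 1: literal('S'). Output: "S"
Token 2: literal('D'). Output: "SD"
Token 3: literal('T'). Output: "SDT"
Token 4: backref(off=1, len=5) (overlapping!). Copied 'TTTTT' from pos 2. Output: "SDTTTTTT"
Token 5: backref(off=6, len=6). Copied 'TTTTTT' from pos 2. Output: "SDTTTTTTTTTTTT"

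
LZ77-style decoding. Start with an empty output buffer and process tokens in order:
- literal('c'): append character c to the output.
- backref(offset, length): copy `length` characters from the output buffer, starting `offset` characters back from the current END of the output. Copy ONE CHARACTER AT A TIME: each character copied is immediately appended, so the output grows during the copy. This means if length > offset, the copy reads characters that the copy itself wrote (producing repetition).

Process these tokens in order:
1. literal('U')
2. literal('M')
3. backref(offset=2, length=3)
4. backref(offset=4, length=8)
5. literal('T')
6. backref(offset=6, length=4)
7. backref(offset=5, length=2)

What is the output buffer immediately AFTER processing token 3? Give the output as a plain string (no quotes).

Token 1: literal('U'). Output: "U"
Token 2: literal('M'). Output: "UM"
Token 3: backref(off=2, len=3) (overlapping!). Copied 'UMU' from pos 0. Output: "UMUMU"

Answer: UMUMU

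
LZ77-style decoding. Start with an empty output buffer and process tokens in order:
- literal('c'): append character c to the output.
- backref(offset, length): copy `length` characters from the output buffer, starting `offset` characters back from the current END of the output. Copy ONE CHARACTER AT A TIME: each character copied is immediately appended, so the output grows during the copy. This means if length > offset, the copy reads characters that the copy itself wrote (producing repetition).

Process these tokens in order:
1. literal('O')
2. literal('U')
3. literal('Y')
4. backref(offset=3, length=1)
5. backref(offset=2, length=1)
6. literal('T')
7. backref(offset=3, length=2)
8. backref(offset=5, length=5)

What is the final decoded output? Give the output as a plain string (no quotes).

Token 1: literal('O'). Output: "O"
Token 2: literal('U'). Output: "OU"
Token 3: literal('Y'). Output: "OUY"
Token 4: backref(off=3, len=1). Copied 'O' from pos 0. Output: "OUYO"
Token 5: backref(off=2, len=1). Copied 'Y' from pos 2. Output: "OUYOY"
Token 6: literal('T'). Output: "OUYOYT"
Token 7: backref(off=3, len=2). Copied 'OY' from pos 3. Output: "OUYOYTOY"
Token 8: backref(off=5, len=5). Copied 'OYTOY' from pos 3. Output: "OUYOYTOYOYTOY"

Answer: OUYOYTOYOYTOY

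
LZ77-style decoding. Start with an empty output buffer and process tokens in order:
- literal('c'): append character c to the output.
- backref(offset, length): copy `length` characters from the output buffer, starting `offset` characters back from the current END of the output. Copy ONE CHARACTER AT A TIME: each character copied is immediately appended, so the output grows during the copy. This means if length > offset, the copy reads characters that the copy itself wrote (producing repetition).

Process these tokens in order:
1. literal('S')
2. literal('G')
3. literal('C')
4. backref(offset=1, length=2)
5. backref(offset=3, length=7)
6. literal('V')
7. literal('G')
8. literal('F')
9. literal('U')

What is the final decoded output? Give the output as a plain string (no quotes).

Answer: SGCCCCCCCCCCVGFU

Derivation:
Token 1: literal('S'). Output: "S"
Token 2: literal('G'). Output: "SG"
Token 3: literal('C'). Output: "SGC"
Token 4: backref(off=1, len=2) (overlapping!). Copied 'CC' from pos 2. Output: "SGCCC"
Token 5: backref(off=3, len=7) (overlapping!). Copied 'CCCCCCC' from pos 2. Output: "SGCCCCCCCCCC"
Token 6: literal('V'). Output: "SGCCCCCCCCCCV"
Token 7: literal('G'). Output: "SGCCCCCCCCCCVG"
Token 8: literal('F'). Output: "SGCCCCCCCCCCVGF"
Token 9: literal('U'). Output: "SGCCCCCCCCCCVGFU"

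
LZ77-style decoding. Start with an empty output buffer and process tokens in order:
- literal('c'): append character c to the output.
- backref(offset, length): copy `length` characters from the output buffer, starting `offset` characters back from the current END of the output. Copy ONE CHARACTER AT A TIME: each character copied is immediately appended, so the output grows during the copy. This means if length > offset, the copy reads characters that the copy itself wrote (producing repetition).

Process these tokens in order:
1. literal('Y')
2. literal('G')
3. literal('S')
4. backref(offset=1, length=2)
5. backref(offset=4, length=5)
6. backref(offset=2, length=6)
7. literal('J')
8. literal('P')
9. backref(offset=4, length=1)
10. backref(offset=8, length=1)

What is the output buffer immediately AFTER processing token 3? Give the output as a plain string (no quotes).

Answer: YGS

Derivation:
Token 1: literal('Y'). Output: "Y"
Token 2: literal('G'). Output: "YG"
Token 3: literal('S'). Output: "YGS"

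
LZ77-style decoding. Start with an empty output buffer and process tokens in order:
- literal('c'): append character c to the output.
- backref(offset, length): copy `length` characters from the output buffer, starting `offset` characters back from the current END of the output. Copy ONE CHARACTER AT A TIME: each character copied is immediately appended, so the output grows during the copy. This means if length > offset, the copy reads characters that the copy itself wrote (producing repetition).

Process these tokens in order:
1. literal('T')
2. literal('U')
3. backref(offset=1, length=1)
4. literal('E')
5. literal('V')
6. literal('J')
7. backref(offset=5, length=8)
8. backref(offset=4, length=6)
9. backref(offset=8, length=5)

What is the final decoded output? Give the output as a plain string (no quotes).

Token 1: literal('T'). Output: "T"
Token 2: literal('U'). Output: "TU"
Token 3: backref(off=1, len=1). Copied 'U' from pos 1. Output: "TUU"
Token 4: literal('E'). Output: "TUUE"
Token 5: literal('V'). Output: "TUUEV"
Token 6: literal('J'). Output: "TUUEVJ"
Token 7: backref(off=5, len=8) (overlapping!). Copied 'UUEVJUUE' from pos 1. Output: "TUUEVJUUEVJUUE"
Token 8: backref(off=4, len=6) (overlapping!). Copied 'JUUEJU' from pos 10. Output: "TUUEVJUUEVJUUEJUUEJU"
Token 9: backref(off=8, len=5). Copied 'UEJUU' from pos 12. Output: "TUUEVJUUEVJUUEJUUEJUUEJUU"

Answer: TUUEVJUUEVJUUEJUUEJUUEJUU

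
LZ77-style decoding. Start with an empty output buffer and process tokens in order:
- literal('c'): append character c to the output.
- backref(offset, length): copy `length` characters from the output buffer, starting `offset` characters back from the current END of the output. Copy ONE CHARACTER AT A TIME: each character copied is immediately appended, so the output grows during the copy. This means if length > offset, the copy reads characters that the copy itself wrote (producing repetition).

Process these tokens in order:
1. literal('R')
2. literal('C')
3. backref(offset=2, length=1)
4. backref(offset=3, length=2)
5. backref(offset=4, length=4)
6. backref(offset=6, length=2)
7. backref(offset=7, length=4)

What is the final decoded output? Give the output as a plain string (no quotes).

Token 1: literal('R'). Output: "R"
Token 2: literal('C'). Output: "RC"
Token 3: backref(off=2, len=1). Copied 'R' from pos 0. Output: "RCR"
Token 4: backref(off=3, len=2). Copied 'RC' from pos 0. Output: "RCRRC"
Token 5: backref(off=4, len=4). Copied 'CRRC' from pos 1. Output: "RCRRCCRRC"
Token 6: backref(off=6, len=2). Copied 'RC' from pos 3. Output: "RCRRCCRRCRC"
Token 7: backref(off=7, len=4). Copied 'CCRR' from pos 4. Output: "RCRRCCRRCRCCCRR"

Answer: RCRRCCRRCRCCCRR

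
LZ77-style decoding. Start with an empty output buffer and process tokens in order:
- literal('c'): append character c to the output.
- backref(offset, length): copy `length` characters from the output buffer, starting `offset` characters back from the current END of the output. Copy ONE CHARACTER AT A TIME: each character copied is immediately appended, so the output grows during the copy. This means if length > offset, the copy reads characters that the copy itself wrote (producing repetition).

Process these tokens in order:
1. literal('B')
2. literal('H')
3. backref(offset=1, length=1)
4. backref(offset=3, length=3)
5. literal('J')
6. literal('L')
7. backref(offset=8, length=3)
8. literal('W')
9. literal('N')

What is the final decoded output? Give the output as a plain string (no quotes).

Token 1: literal('B'). Output: "B"
Token 2: literal('H'). Output: "BH"
Token 3: backref(off=1, len=1). Copied 'H' from pos 1. Output: "BHH"
Token 4: backref(off=3, len=3). Copied 'BHH' from pos 0. Output: "BHHBHH"
Token 5: literal('J'). Output: "BHHBHHJ"
Token 6: literal('L'). Output: "BHHBHHJL"
Token 7: backref(off=8, len=3). Copied 'BHH' from pos 0. Output: "BHHBHHJLBHH"
Token 8: literal('W'). Output: "BHHBHHJLBHHW"
Token 9: literal('N'). Output: "BHHBHHJLBHHWN"

Answer: BHHBHHJLBHHWN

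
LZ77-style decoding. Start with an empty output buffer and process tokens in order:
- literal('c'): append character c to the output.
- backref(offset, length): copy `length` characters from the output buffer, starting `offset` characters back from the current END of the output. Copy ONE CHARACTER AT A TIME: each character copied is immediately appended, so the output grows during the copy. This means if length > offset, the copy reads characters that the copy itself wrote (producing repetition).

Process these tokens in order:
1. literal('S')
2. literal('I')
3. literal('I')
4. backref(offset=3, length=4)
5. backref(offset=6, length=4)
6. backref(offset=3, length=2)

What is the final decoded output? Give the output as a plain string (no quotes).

Token 1: literal('S'). Output: "S"
Token 2: literal('I'). Output: "SI"
Token 3: literal('I'). Output: "SII"
Token 4: backref(off=3, len=4) (overlapping!). Copied 'SIIS' from pos 0. Output: "SIISIIS"
Token 5: backref(off=6, len=4). Copied 'IISI' from pos 1. Output: "SIISIISIISI"
Token 6: backref(off=3, len=2). Copied 'IS' from pos 8. Output: "SIISIISIISIIS"

Answer: SIISIISIISIIS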